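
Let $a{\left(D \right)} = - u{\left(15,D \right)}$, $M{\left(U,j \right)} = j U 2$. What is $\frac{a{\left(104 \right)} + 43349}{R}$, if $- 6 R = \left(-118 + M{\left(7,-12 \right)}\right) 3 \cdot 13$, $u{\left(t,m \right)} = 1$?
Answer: $\frac{43348}{1859} \approx 23.318$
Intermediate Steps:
$M{\left(U,j \right)} = 2 U j$ ($M{\left(U,j \right)} = U j 2 = 2 U j$)
$a{\left(D \right)} = -1$ ($a{\left(D \right)} = \left(-1\right) 1 = -1$)
$R = 1859$ ($R = - \frac{\left(-118 + 2 \cdot 7 \left(-12\right)\right) 3 \cdot 13}{6} = - \frac{\left(-118 - 168\right) 39}{6} = - \frac{\left(-286\right) 39}{6} = \left(- \frac{1}{6}\right) \left(-11154\right) = 1859$)
$\frac{a{\left(104 \right)} + 43349}{R} = \frac{-1 + 43349}{1859} = 43348 \cdot \frac{1}{1859} = \frac{43348}{1859}$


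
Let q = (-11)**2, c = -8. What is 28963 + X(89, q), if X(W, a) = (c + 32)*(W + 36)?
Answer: 31963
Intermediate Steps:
q = 121
X(W, a) = 864 + 24*W (X(W, a) = (-8 + 32)*(W + 36) = 24*(36 + W) = 864 + 24*W)
28963 + X(89, q) = 28963 + (864 + 24*89) = 28963 + (864 + 2136) = 28963 + 3000 = 31963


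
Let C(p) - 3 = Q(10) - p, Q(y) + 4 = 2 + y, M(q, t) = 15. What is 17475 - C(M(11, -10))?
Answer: 17479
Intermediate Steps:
Q(y) = -2 + y (Q(y) = -4 + (2 + y) = -2 + y)
C(p) = 11 - p (C(p) = 3 + ((-2 + 10) - p) = 3 + (8 - p) = 11 - p)
17475 - C(M(11, -10)) = 17475 - (11 - 1*15) = 17475 - (11 - 15) = 17475 - 1*(-4) = 17475 + 4 = 17479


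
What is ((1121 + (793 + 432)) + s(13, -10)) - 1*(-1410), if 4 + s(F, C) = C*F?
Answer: 3622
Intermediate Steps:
s(F, C) = -4 + C*F
((1121 + (793 + 432)) + s(13, -10)) - 1*(-1410) = ((1121 + (793 + 432)) + (-4 - 10*13)) - 1*(-1410) = ((1121 + 1225) + (-4 - 130)) + 1410 = (2346 - 134) + 1410 = 2212 + 1410 = 3622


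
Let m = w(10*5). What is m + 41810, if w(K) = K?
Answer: 41860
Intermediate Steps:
m = 50 (m = 10*5 = 50)
m + 41810 = 50 + 41810 = 41860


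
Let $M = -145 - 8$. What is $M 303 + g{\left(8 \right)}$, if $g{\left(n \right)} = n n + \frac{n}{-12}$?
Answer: $- \frac{138887}{3} \approx -46296.0$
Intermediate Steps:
$g{\left(n \right)} = n^{2} - \frac{n}{12}$ ($g{\left(n \right)} = n^{2} + n \left(- \frac{1}{12}\right) = n^{2} - \frac{n}{12}$)
$M = -153$ ($M = -145 - 8 = -153$)
$M 303 + g{\left(8 \right)} = \left(-153\right) 303 + 8 \left(- \frac{1}{12} + 8\right) = -46359 + 8 \cdot \frac{95}{12} = -46359 + \frac{190}{3} = - \frac{138887}{3}$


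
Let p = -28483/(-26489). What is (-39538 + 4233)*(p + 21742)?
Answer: -20333996692905/26489 ≈ -7.6764e+8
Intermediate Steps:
p = 28483/26489 (p = -28483*(-1/26489) = 28483/26489 ≈ 1.0753)
(-39538 + 4233)*(p + 21742) = (-39538 + 4233)*(28483/26489 + 21742) = -35305*575952321/26489 = -20333996692905/26489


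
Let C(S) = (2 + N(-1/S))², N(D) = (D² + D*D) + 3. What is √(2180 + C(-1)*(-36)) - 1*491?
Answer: -491 + 4*√26 ≈ -470.60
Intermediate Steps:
N(D) = 3 + 2*D² (N(D) = (D² + D²) + 3 = 2*D² + 3 = 3 + 2*D²)
C(S) = (5 + 2/S²)² (C(S) = (2 + (3 + 2*(-1/S)²))² = (2 + (3 + 2/S²))² = (5 + 2/S²)²)
√(2180 + C(-1)*(-36)) - 1*491 = √(2180 + ((2 + 5*(-1)²)²/(-1)⁴)*(-36)) - 1*491 = √(2180 + (1*(2 + 5*1)²)*(-36)) - 491 = √(2180 + (1*(2 + 5)²)*(-36)) - 491 = √(2180 + (1*7²)*(-36)) - 491 = √(2180 + (1*49)*(-36)) - 491 = √(2180 + 49*(-36)) - 491 = √(2180 - 1764) - 491 = √416 - 491 = 4*√26 - 491 = -491 + 4*√26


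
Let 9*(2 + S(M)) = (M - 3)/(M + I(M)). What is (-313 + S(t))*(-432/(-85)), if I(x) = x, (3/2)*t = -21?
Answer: -952356/595 ≈ -1600.6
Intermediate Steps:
t = -14 (t = (2/3)*(-21) = -14)
S(M) = -2 + (-3 + M)/(18*M) (S(M) = -2 + ((M - 3)/(M + M))/9 = -2 + ((-3 + M)/((2*M)))/9 = -2 + ((-3 + M)*(1/(2*M)))/9 = -2 + ((-3 + M)/(2*M))/9 = -2 + (-3 + M)/(18*M))
(-313 + S(t))*(-432/(-85)) = (-313 + (1/18)*(-3 - 35*(-14))/(-14))*(-432/(-85)) = (-313 + (1/18)*(-1/14)*(-3 + 490))*(-432*(-1/85)) = (-313 + (1/18)*(-1/14)*487)*(432/85) = (-313 - 487/252)*(432/85) = -79363/252*432/85 = -952356/595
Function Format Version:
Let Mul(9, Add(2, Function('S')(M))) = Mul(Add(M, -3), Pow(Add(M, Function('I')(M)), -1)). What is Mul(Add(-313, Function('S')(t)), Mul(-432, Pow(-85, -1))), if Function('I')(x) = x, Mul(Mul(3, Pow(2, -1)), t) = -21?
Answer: Rational(-952356, 595) ≈ -1600.6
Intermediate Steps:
t = -14 (t = Mul(Rational(2, 3), -21) = -14)
Function('S')(M) = Add(-2, Mul(Rational(1, 18), Pow(M, -1), Add(-3, M))) (Function('S')(M) = Add(-2, Mul(Rational(1, 9), Mul(Add(M, -3), Pow(Add(M, M), -1)))) = Add(-2, Mul(Rational(1, 9), Mul(Add(-3, M), Pow(Mul(2, M), -1)))) = Add(-2, Mul(Rational(1, 9), Mul(Add(-3, M), Mul(Rational(1, 2), Pow(M, -1))))) = Add(-2, Mul(Rational(1, 9), Mul(Rational(1, 2), Pow(M, -1), Add(-3, M)))) = Add(-2, Mul(Rational(1, 18), Pow(M, -1), Add(-3, M))))
Mul(Add(-313, Function('S')(t)), Mul(-432, Pow(-85, -1))) = Mul(Add(-313, Mul(Rational(1, 18), Pow(-14, -1), Add(-3, Mul(-35, -14)))), Mul(-432, Pow(-85, -1))) = Mul(Add(-313, Mul(Rational(1, 18), Rational(-1, 14), Add(-3, 490))), Mul(-432, Rational(-1, 85))) = Mul(Add(-313, Mul(Rational(1, 18), Rational(-1, 14), 487)), Rational(432, 85)) = Mul(Add(-313, Rational(-487, 252)), Rational(432, 85)) = Mul(Rational(-79363, 252), Rational(432, 85)) = Rational(-952356, 595)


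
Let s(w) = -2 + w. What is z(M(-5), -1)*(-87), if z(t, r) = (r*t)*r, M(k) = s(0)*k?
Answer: -870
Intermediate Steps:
M(k) = -2*k (M(k) = (-2 + 0)*k = -2*k)
z(t, r) = t*r²
z(M(-5), -1)*(-87) = (-2*(-5)*(-1)²)*(-87) = (10*1)*(-87) = 10*(-87) = -870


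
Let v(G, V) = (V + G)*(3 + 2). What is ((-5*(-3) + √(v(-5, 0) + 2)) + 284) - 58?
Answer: 241 + I*√23 ≈ 241.0 + 4.7958*I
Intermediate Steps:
v(G, V) = 5*G + 5*V (v(G, V) = (G + V)*5 = 5*G + 5*V)
((-5*(-3) + √(v(-5, 0) + 2)) + 284) - 58 = ((-5*(-3) + √((5*(-5) + 5*0) + 2)) + 284) - 58 = ((15 + √((-25 + 0) + 2)) + 284) - 58 = ((15 + √(-25 + 2)) + 284) - 58 = ((15 + √(-23)) + 284) - 58 = ((15 + I*√23) + 284) - 58 = (299 + I*√23) - 58 = 241 + I*√23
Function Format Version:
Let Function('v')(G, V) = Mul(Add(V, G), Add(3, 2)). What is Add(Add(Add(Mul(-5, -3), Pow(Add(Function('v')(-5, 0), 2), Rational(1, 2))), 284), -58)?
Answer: Add(241, Mul(I, Pow(23, Rational(1, 2)))) ≈ Add(241.00, Mul(4.7958, I))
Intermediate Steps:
Function('v')(G, V) = Add(Mul(5, G), Mul(5, V)) (Function('v')(G, V) = Mul(Add(G, V), 5) = Add(Mul(5, G), Mul(5, V)))
Add(Add(Add(Mul(-5, -3), Pow(Add(Function('v')(-5, 0), 2), Rational(1, 2))), 284), -58) = Add(Add(Add(Mul(-5, -3), Pow(Add(Add(Mul(5, -5), Mul(5, 0)), 2), Rational(1, 2))), 284), -58) = Add(Add(Add(15, Pow(Add(Add(-25, 0), 2), Rational(1, 2))), 284), -58) = Add(Add(Add(15, Pow(Add(-25, 2), Rational(1, 2))), 284), -58) = Add(Add(Add(15, Pow(-23, Rational(1, 2))), 284), -58) = Add(Add(Add(15, Mul(I, Pow(23, Rational(1, 2)))), 284), -58) = Add(Add(299, Mul(I, Pow(23, Rational(1, 2)))), -58) = Add(241, Mul(I, Pow(23, Rational(1, 2))))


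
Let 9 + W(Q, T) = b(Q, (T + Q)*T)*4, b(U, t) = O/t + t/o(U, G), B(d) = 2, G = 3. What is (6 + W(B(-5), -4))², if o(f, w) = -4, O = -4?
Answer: 169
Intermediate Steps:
b(U, t) = -4/t - t/4 (b(U, t) = -4/t + t/(-4) = -4/t + t*(-¼) = -4/t - t/4)
W(Q, T) = -9 - T*(Q + T) - 16/(T*(Q + T)) (W(Q, T) = -9 + (-4*1/(T*(T + Q)) - (T + Q)*T/4)*4 = -9 + (-4*1/(T*(Q + T)) - (Q + T)*T/4)*4 = -9 + (-4*1/(T*(Q + T)) - T*(Q + T)/4)*4 = -9 + (-4/(T*(Q + T)) - T*(Q + T)/4)*4 = -9 + (-T*(Q + T) - 16/(T*(Q + T))) = -9 - T*(Q + T) - 16/(T*(Q + T)))
(6 + W(B(-5), -4))² = (6 + (-16 - 1*(-4)²*(2 - 4)² - 9*(-4)*(2 - 4))/((-4)*(2 - 4)))² = (6 - ¼*(-16 - 1*16*(-2)² - 9*(-4)*(-2))/(-2))² = (6 - ¼*(-½)*(-16 - 1*16*4 - 72))² = (6 - ¼*(-½)*(-16 - 64 - 72))² = (6 - ¼*(-½)*(-152))² = (6 - 19)² = (-13)² = 169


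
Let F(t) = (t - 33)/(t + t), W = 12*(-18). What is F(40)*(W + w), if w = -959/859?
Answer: -1305521/68720 ≈ -18.998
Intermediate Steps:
W = -216
w = -959/859 (w = -959*1/859 = -959/859 ≈ -1.1164)
F(t) = (-33 + t)/(2*t) (F(t) = (-33 + t)/((2*t)) = (-33 + t)*(1/(2*t)) = (-33 + t)/(2*t))
F(40)*(W + w) = ((½)*(-33 + 40)/40)*(-216 - 959/859) = ((½)*(1/40)*7)*(-186503/859) = (7/80)*(-186503/859) = -1305521/68720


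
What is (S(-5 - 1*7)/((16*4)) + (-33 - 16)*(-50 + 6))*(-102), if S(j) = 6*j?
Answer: -879189/4 ≈ -2.1980e+5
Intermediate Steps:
(S(-5 - 1*7)/((16*4)) + (-33 - 16)*(-50 + 6))*(-102) = ((6*(-5 - 1*7))/((16*4)) + (-33 - 16)*(-50 + 6))*(-102) = ((6*(-5 - 7))/64 - 49*(-44))*(-102) = ((6*(-12))*(1/64) + 2156)*(-102) = (-72*1/64 + 2156)*(-102) = (-9/8 + 2156)*(-102) = (17239/8)*(-102) = -879189/4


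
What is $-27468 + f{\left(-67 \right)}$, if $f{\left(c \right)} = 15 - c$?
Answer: $-27386$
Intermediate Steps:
$-27468 + f{\left(-67 \right)} = -27468 + \left(15 - -67\right) = -27468 + \left(15 + 67\right) = -27468 + 82 = -27386$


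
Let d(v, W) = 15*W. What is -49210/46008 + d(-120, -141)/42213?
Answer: -362434775/323689284 ≈ -1.1197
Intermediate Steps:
-49210/46008 + d(-120, -141)/42213 = -49210/46008 + (15*(-141))/42213 = -49210*1/46008 - 2115*1/42213 = -24605/23004 - 705/14071 = -362434775/323689284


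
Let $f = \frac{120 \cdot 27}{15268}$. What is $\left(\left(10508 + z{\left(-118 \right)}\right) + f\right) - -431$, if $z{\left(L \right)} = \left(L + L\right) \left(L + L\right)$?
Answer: $\frac{254346605}{3817} \approx 66635.0$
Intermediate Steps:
$z{\left(L \right)} = 4 L^{2}$ ($z{\left(L \right)} = 2 L 2 L = 4 L^{2}$)
$f = \frac{810}{3817}$ ($f = 3240 \cdot \frac{1}{15268} = \frac{810}{3817} \approx 0.21221$)
$\left(\left(10508 + z{\left(-118 \right)}\right) + f\right) - -431 = \left(\left(10508 + 4 \left(-118\right)^{2}\right) + \frac{810}{3817}\right) - -431 = \left(\left(10508 + 4 \cdot 13924\right) + \frac{810}{3817}\right) + 431 = \left(\left(10508 + 55696\right) + \frac{810}{3817}\right) + 431 = \left(66204 + \frac{810}{3817}\right) + 431 = \frac{252701478}{3817} + 431 = \frac{254346605}{3817}$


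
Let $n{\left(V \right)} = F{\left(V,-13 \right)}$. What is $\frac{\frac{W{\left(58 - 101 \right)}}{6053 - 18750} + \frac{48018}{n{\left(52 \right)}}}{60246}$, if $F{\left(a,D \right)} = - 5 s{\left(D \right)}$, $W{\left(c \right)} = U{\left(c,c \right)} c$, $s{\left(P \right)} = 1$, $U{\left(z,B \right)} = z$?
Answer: $- \frac{609693791}{3824717310} \approx -0.15941$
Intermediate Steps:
$W{\left(c \right)} = c^{2}$ ($W{\left(c \right)} = c c = c^{2}$)
$F{\left(a,D \right)} = -5$ ($F{\left(a,D \right)} = \left(-5\right) 1 = -5$)
$n{\left(V \right)} = -5$
$\frac{\frac{W{\left(58 - 101 \right)}}{6053 - 18750} + \frac{48018}{n{\left(52 \right)}}}{60246} = \frac{\frac{\left(58 - 101\right)^{2}}{6053 - 18750} + \frac{48018}{-5}}{60246} = \left(\frac{\left(-43\right)^{2}}{-12697} + 48018 \left(- \frac{1}{5}\right)\right) \frac{1}{60246} = \left(1849 \left(- \frac{1}{12697}\right) - \frac{48018}{5}\right) \frac{1}{60246} = \left(- \frac{1849}{12697} - \frac{48018}{5}\right) \frac{1}{60246} = \left(- \frac{609693791}{63485}\right) \frac{1}{60246} = - \frac{609693791}{3824717310}$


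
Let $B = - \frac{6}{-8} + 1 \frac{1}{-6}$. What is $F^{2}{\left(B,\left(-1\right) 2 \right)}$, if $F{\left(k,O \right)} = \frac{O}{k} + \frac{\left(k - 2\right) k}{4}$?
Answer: $\frac{214827649}{16257024} \approx 13.214$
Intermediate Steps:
$B = \frac{7}{12}$ ($B = \left(-6\right) \left(- \frac{1}{8}\right) + 1 \left(- \frac{1}{6}\right) = \frac{3}{4} - \frac{1}{6} = \frac{7}{12} \approx 0.58333$)
$F{\left(k,O \right)} = \frac{O}{k} + \frac{k \left(-2 + k\right)}{4}$ ($F{\left(k,O \right)} = \frac{O}{k} + \left(-2 + k\right) k \frac{1}{4} = \frac{O}{k} + k \left(-2 + k\right) \frac{1}{4} = \frac{O}{k} + \frac{k \left(-2 + k\right)}{4}$)
$F^{2}{\left(B,\left(-1\right) 2 \right)} = \left(\frac{\left(-1\right) 2 + \frac{\left(\frac{7}{12}\right)^{2} \left(-2 + \frac{7}{12}\right)}{4}}{\frac{7}{12}}\right)^{2} = \left(\frac{12 \left(-2 + \frac{1}{4} \cdot \frac{49}{144} \left(- \frac{17}{12}\right)\right)}{7}\right)^{2} = \left(\frac{12 \left(-2 - \frac{833}{6912}\right)}{7}\right)^{2} = \left(\frac{12}{7} \left(- \frac{14657}{6912}\right)\right)^{2} = \left(- \frac{14657}{4032}\right)^{2} = \frac{214827649}{16257024}$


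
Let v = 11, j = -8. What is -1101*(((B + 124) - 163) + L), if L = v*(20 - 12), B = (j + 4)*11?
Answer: -5505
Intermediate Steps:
B = -44 (B = (-8 + 4)*11 = -4*11 = -44)
L = 88 (L = 11*(20 - 12) = 11*8 = 88)
-1101*(((B + 124) - 163) + L) = -1101*(((-44 + 124) - 163) + 88) = -1101*((80 - 163) + 88) = -1101*(-83 + 88) = -1101*5 = -5505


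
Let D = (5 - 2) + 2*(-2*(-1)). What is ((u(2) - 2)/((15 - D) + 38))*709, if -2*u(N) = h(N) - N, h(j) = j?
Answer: -709/23 ≈ -30.826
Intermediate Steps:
D = 7 (D = 3 + 2*2 = 3 + 4 = 7)
u(N) = 0 (u(N) = -(N - N)/2 = -½*0 = 0)
((u(2) - 2)/((15 - D) + 38))*709 = ((0 - 2)/((15 - 1*7) + 38))*709 = -2/((15 - 7) + 38)*709 = -2/(8 + 38)*709 = -2/46*709 = -2*1/46*709 = -1/23*709 = -709/23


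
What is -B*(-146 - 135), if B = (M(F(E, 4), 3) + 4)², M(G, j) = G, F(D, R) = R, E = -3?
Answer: 17984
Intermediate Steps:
B = 64 (B = (4 + 4)² = 8² = 64)
-B*(-146 - 135) = -64*(-146 - 135) = -64*(-281) = -1*(-17984) = 17984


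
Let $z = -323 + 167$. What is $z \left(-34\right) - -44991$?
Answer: $50295$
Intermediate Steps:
$z = -156$
$z \left(-34\right) - -44991 = \left(-156\right) \left(-34\right) - -44991 = 5304 + 44991 = 50295$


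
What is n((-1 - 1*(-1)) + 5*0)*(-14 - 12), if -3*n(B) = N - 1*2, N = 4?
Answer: 52/3 ≈ 17.333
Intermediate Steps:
n(B) = -2/3 (n(B) = -(4 - 1*2)/3 = -(4 - 2)/3 = -1/3*2 = -2/3)
n((-1 - 1*(-1)) + 5*0)*(-14 - 12) = -2*(-14 - 12)/3 = -2/3*(-26) = 52/3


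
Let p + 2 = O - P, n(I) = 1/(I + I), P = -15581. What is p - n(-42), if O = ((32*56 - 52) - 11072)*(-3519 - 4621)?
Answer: 6382156957/84 ≈ 7.5978e+7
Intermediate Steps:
n(I) = 1/(2*I)
O = 75962480 (O = ((1792 - 52) - 11072)*(-8140) = (1740 - 11072)*(-8140) = -9332*(-8140) = 75962480)
p = 75978059 (p = -2 + (75962480 - 1*(-15581)) = -2 + (75962480 + 15581) = -2 + 75978061 = 75978059)
p - n(-42) = 75978059 - 1/(2*(-42)) = 75978059 - (-1)/(2*42) = 75978059 - 1*(-1/84) = 75978059 + 1/84 = 6382156957/84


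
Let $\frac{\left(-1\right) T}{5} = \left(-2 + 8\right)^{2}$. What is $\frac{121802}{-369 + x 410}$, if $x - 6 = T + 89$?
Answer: $- \frac{121802}{35219} \approx -3.4584$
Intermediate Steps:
$T = -180$ ($T = - 5 \left(-2 + 8\right)^{2} = - 5 \cdot 6^{2} = \left(-5\right) 36 = -180$)
$x = -85$ ($x = 6 + \left(-180 + 89\right) = 6 - 91 = -85$)
$\frac{121802}{-369 + x 410} = \frac{121802}{-369 - 34850} = \frac{121802}{-35219} = 121802 \left(- \frac{1}{35219}\right) = - \frac{121802}{35219}$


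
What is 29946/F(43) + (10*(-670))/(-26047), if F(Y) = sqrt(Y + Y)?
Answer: 6700/26047 + 14973*sqrt(86)/43 ≈ 3229.4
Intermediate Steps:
F(Y) = sqrt(2)*sqrt(Y) (F(Y) = sqrt(2*Y) = sqrt(2)*sqrt(Y))
29946/F(43) + (10*(-670))/(-26047) = 29946/((sqrt(2)*sqrt(43))) + (10*(-670))/(-26047) = 29946/(sqrt(86)) - 6700*(-1/26047) = 29946*(sqrt(86)/86) + 6700/26047 = 14973*sqrt(86)/43 + 6700/26047 = 6700/26047 + 14973*sqrt(86)/43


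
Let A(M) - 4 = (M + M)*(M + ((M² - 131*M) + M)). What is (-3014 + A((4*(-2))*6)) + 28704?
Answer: -789922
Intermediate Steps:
A(M) = 4 + 2*M*(M² - 129*M) (A(M) = 4 + (M + M)*(M + ((M² - 131*M) + M)) = 4 + (2*M)*(M + (M² - 130*M)) = 4 + (2*M)*(M² - 129*M) = 4 + 2*M*(M² - 129*M))
(-3014 + A((4*(-2))*6)) + 28704 = (-3014 + (4 - 258*((4*(-2))*6)² + 2*((4*(-2))*6)³)) + 28704 = (-3014 + (4 - 258*(-8*6)² + 2*(-8*6)³)) + 28704 = (-3014 + (4 - 258*(-48)² + 2*(-48)³)) + 28704 = (-3014 + (4 - 258*2304 + 2*(-110592))) + 28704 = (-3014 + (4 - 594432 - 221184)) + 28704 = (-3014 - 815612) + 28704 = -818626 + 28704 = -789922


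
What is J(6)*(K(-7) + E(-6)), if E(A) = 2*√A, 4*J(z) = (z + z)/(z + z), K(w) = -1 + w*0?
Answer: -¼ + I*√6/2 ≈ -0.25 + 1.2247*I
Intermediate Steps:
K(w) = -1 (K(w) = -1 + 0 = -1)
J(z) = ¼ (J(z) = ((z + z)/(z + z))/4 = ((2*z)/((2*z)))/4 = ((2*z)*(1/(2*z)))/4 = (¼)*1 = ¼)
J(6)*(K(-7) + E(-6)) = (-1 + 2*√(-6))/4 = (-1 + 2*(I*√6))/4 = (-1 + 2*I*√6)/4 = -¼ + I*√6/2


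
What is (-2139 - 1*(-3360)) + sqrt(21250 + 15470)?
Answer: 1221 + 12*sqrt(255) ≈ 1412.6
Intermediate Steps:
(-2139 - 1*(-3360)) + sqrt(21250 + 15470) = (-2139 + 3360) + sqrt(36720) = 1221 + 12*sqrt(255)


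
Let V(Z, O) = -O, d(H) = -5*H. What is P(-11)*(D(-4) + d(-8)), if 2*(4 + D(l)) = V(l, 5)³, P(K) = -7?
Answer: 371/2 ≈ 185.50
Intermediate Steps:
D(l) = -133/2 (D(l) = -4 + (-1*5)³/2 = -4 + (½)*(-5)³ = -4 + (½)*(-125) = -4 - 125/2 = -133/2)
P(-11)*(D(-4) + d(-8)) = -7*(-133/2 - 5*(-8)) = -7*(-133/2 + 40) = -7*(-53/2) = 371/2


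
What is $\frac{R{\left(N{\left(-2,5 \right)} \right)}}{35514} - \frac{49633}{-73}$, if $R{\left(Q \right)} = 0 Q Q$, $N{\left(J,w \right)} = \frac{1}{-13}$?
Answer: $\frac{49633}{73} \approx 679.9$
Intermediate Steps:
$N{\left(J,w \right)} = - \frac{1}{13}$
$R{\left(Q \right)} = 0$ ($R{\left(Q \right)} = 0 Q = 0$)
$\frac{R{\left(N{\left(-2,5 \right)} \right)}}{35514} - \frac{49633}{-73} = \frac{0}{35514} - \frac{49633}{-73} = 0 \cdot \frac{1}{35514} - - \frac{49633}{73} = 0 + \frac{49633}{73} = \frac{49633}{73}$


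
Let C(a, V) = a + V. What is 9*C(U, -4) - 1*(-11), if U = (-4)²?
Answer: 119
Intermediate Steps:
U = 16
C(a, V) = V + a
9*C(U, -4) - 1*(-11) = 9*(-4 + 16) - 1*(-11) = 9*12 + 11 = 108 + 11 = 119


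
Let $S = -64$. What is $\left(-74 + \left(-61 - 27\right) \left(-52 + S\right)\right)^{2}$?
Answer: $102697956$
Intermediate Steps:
$\left(-74 + \left(-61 - 27\right) \left(-52 + S\right)\right)^{2} = \left(-74 + \left(-61 - 27\right) \left(-52 - 64\right)\right)^{2} = \left(-74 - -10208\right)^{2} = \left(-74 + 10208\right)^{2} = 10134^{2} = 102697956$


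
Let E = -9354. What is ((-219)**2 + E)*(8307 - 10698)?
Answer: -92309337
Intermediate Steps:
((-219)**2 + E)*(8307 - 10698) = ((-219)**2 - 9354)*(8307 - 10698) = (47961 - 9354)*(-2391) = 38607*(-2391) = -92309337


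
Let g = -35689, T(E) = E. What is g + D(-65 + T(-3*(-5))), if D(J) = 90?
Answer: -35599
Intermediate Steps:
g + D(-65 + T(-3*(-5))) = -35689 + 90 = -35599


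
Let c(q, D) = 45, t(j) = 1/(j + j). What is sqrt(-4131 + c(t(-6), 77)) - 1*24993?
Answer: -24993 + 3*I*sqrt(454) ≈ -24993.0 + 63.922*I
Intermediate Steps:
t(j) = 1/(2*j)
sqrt(-4131 + c(t(-6), 77)) - 1*24993 = sqrt(-4131 + 45) - 1*24993 = sqrt(-4086) - 24993 = 3*I*sqrt(454) - 24993 = -24993 + 3*I*sqrt(454)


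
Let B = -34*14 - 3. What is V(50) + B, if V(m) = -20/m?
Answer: -2397/5 ≈ -479.40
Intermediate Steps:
B = -479 (B = -476 - 3 = -479)
V(50) + B = -20/50 - 479 = -20*1/50 - 479 = -⅖ - 479 = -2397/5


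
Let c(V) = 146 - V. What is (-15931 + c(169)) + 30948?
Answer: 14994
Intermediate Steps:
(-15931 + c(169)) + 30948 = (-15931 + (146 - 1*169)) + 30948 = (-15931 + (146 - 169)) + 30948 = (-15931 - 23) + 30948 = -15954 + 30948 = 14994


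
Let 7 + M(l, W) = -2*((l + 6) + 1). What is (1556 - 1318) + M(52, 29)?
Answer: 113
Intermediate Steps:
M(l, W) = -21 - 2*l (M(l, W) = -7 - 2*((l + 6) + 1) = -7 - 2*((6 + l) + 1) = -7 - 2*(7 + l) = -7 + (-14 - 2*l) = -21 - 2*l)
(1556 - 1318) + M(52, 29) = (1556 - 1318) + (-21 - 2*52) = 238 + (-21 - 104) = 238 - 125 = 113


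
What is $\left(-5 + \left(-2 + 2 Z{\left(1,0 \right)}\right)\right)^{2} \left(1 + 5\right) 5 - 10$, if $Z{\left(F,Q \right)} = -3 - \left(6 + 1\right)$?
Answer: $21860$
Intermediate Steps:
$Z{\left(F,Q \right)} = -10$ ($Z{\left(F,Q \right)} = -3 - 7 = -10$)
$\left(-5 + \left(-2 + 2 Z{\left(1,0 \right)}\right)\right)^{2} \left(1 + 5\right) 5 - 10 = \left(-5 + \left(-2 + 2 \left(-10\right)\right)\right)^{2} \left(1 + 5\right) 5 - 10 = \left(-5 - 22\right)^{2} \cdot 6 \cdot 5 - 10 = \left(-5 - 22\right)^{2} \cdot 30 - 10 = \left(-27\right)^{2} \cdot 30 - 10 = 729 \cdot 30 - 10 = 21870 - 10 = 21860$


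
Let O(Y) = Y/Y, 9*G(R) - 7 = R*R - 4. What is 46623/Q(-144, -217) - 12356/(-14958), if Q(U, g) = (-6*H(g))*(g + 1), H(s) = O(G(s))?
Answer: 4403705/119664 ≈ 36.801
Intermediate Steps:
G(R) = 1/3 + R**2/9 (G(R) = 7/9 + (R*R - 4)/9 = 7/9 + (R**2 - 4)/9 = 7/9 + (-4 + R**2)/9 = 7/9 + (-4/9 + R**2/9) = 1/3 + R**2/9)
O(Y) = 1
H(s) = 1
Q(U, g) = -6 - 6*g (Q(U, g) = (-6*1)*(g + 1) = -6*(1 + g) = -6 - 6*g)
46623/Q(-144, -217) - 12356/(-14958) = 46623/(-6 - 6*(-217)) - 12356/(-14958) = 46623/(-6 + 1302) - 12356*(-1/14958) = 46623/1296 + 6178/7479 = 46623*(1/1296) + 6178/7479 = 15541/432 + 6178/7479 = 4403705/119664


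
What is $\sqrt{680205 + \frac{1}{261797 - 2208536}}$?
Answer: $\frac{\sqrt{2577835966710828066}}{1946739} \approx 824.75$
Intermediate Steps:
$\sqrt{680205 + \frac{1}{261797 - 2208536}} = \sqrt{680205 + \frac{1}{-1946739}} = \sqrt{680205 - \frac{1}{1946739}} = \sqrt{\frac{1324181601494}{1946739}} = \frac{\sqrt{2577835966710828066}}{1946739}$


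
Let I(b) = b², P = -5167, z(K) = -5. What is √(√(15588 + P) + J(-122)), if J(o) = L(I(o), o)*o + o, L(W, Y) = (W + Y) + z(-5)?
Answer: √(-1800476 + √10421) ≈ 1341.8*I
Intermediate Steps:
L(W, Y) = -5 + W + Y (L(W, Y) = (W + Y) - 5 = -5 + W + Y)
J(o) = o + o*(-5 + o + o²) (J(o) = (-5 + o² + o)*o + o = (-5 + o + o²)*o + o = o*(-5 + o + o²) + o = o + o*(-5 + o + o²))
√(√(15588 + P) + J(-122)) = √(√(15588 - 5167) - 122*(-4 - 122 + (-122)²)) = √(√10421 - 122*(-4 - 122 + 14884)) = √(√10421 - 122*14758) = √(√10421 - 1800476) = √(-1800476 + √10421)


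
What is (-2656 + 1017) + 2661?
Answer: 1022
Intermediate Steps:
(-2656 + 1017) + 2661 = -1639 + 2661 = 1022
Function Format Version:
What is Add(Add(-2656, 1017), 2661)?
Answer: 1022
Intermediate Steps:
Add(Add(-2656, 1017), 2661) = Add(-1639, 2661) = 1022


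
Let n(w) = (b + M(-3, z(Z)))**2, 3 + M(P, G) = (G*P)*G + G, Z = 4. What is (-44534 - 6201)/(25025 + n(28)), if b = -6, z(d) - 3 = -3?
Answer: -50735/25106 ≈ -2.0208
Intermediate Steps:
z(d) = 0 (z(d) = 3 - 3 = 0)
M(P, G) = -3 + G + P*G**2 (M(P, G) = -3 + ((G*P)*G + G) = -3 + (P*G**2 + G) = -3 + (G + P*G**2) = -3 + G + P*G**2)
n(w) = 81 (n(w) = (-6 + (-3 + 0 - 3*0**2))**2 = (-6 + (-3 + 0 - 3*0))**2 = (-6 + (-3 + 0 + 0))**2 = (-6 - 3)**2 = (-9)**2 = 81)
(-44534 - 6201)/(25025 + n(28)) = (-44534 - 6201)/(25025 + 81) = -50735/25106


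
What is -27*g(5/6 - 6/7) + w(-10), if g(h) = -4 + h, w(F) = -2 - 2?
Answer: 1465/14 ≈ 104.64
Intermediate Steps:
w(F) = -4
-27*g(5/6 - 6/7) + w(-10) = -27*(-4 + (5/6 - 6/7)) - 4 = -27*(-4 + (5*(⅙) - 6*⅐)) - 4 = -27*(-4 + (⅚ - 6/7)) - 4 = -27*(-4 - 1/42) - 4 = -27*(-169/42) - 4 = 1521/14 - 4 = 1465/14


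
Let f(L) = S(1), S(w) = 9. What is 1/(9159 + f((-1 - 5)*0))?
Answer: 1/9168 ≈ 0.00010907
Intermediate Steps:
f(L) = 9
1/(9159 + f((-1 - 5)*0)) = 1/(9159 + 9) = 1/9168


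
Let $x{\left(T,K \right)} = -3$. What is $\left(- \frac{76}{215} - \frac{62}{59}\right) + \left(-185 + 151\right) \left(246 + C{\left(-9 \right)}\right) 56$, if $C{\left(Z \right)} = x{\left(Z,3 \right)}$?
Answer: $- \frac{5869012134}{12685} \approx -4.6267 \cdot 10^{5}$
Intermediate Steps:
$C{\left(Z \right)} = -3$
$\left(- \frac{76}{215} - \frac{62}{59}\right) + \left(-185 + 151\right) \left(246 + C{\left(-9 \right)}\right) 56 = \left(- \frac{76}{215} - \frac{62}{59}\right) + \left(-185 + 151\right) \left(246 - 3\right) 56 = \left(\left(-76\right) \frac{1}{215} - \frac{62}{59}\right) + \left(-34\right) 243 \cdot 56 = \left(- \frac{76}{215} - \frac{62}{59}\right) - 462672 = - \frac{17814}{12685} - 462672 = - \frac{5869012134}{12685}$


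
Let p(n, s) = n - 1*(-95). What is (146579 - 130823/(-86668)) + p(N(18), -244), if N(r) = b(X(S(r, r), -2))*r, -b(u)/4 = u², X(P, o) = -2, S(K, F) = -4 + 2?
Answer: 12687112671/86668 ≈ 1.4639e+5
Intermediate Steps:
S(K, F) = -2
b(u) = -4*u²
N(r) = -16*r (N(r) = (-4*(-2)²)*r = (-4*4)*r = -16*r)
p(n, s) = 95 + n (p(n, s) = n + 95 = 95 + n)
(146579 - 130823/(-86668)) + p(N(18), -244) = (146579 - 130823/(-86668)) + (95 - 16*18) = (146579 - 130823*(-1/86668)) + (95 - 288) = (146579 + 130823/86668) - 193 = 12703839595/86668 - 193 = 12687112671/86668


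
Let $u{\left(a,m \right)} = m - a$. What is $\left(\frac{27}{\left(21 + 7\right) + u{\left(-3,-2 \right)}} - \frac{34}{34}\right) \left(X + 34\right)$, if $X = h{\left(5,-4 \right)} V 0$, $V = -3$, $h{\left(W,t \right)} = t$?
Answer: $- \frac{68}{29} \approx -2.3448$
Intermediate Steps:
$X = 0$ ($X = \left(-4\right) \left(-3\right) 0 = 12 \cdot 0 = 0$)
$\left(\frac{27}{\left(21 + 7\right) + u{\left(-3,-2 \right)}} - \frac{34}{34}\right) \left(X + 34\right) = \left(\frac{27}{\left(21 + 7\right) - -1} - \frac{34}{34}\right) \left(0 + 34\right) = \left(\frac{27}{28 + \left(-2 + 3\right)} - 1\right) 34 = \left(\frac{27}{28 + 1} - 1\right) 34 = \left(\frac{27}{29} - 1\right) 34 = \left(- \frac{2}{29}\right) 34 = - \frac{68}{29}$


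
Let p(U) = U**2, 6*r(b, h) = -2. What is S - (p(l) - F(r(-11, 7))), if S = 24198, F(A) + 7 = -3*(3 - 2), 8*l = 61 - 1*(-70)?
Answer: 1530871/64 ≈ 23920.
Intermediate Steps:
r(b, h) = -1/3 (r(b, h) = (1/6)*(-2) = -1/3)
l = 131/8 (l = (61 - 1*(-70))/8 = (61 + 70)/8 = (1/8)*131 = 131/8 ≈ 16.375)
F(A) = -10 (F(A) = -7 - 3*(3 - 2) = -7 - 3*1 = -7 - 3 = -10)
S - (p(l) - F(r(-11, 7))) = 24198 - ((131/8)**2 - 1*(-10)) = 24198 - (17161/64 + 10) = 24198 - 1*17801/64 = 24198 - 17801/64 = 1530871/64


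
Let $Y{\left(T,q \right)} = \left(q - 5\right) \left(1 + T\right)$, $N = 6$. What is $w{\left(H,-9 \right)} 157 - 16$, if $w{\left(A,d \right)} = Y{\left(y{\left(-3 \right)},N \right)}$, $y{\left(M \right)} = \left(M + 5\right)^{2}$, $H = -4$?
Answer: $769$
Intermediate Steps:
$y{\left(M \right)} = \left(5 + M\right)^{2}$
$Y{\left(T,q \right)} = \left(1 + T\right) \left(-5 + q\right)$ ($Y{\left(T,q \right)} = \left(-5 + q\right) \left(1 + T\right) = \left(1 + T\right) \left(-5 + q\right)$)
$w{\left(A,d \right)} = 5$ ($w{\left(A,d \right)} = -5 + 6 - 5 \left(5 - 3\right)^{2} + \left(5 - 3\right)^{2} \cdot 6 = -5 + 6 - 5 \cdot 2^{2} + 2^{2} \cdot 6 = -5 + 6 - 20 + 4 \cdot 6 = -5 + 6 - 20 + 24 = 5$)
$w{\left(H,-9 \right)} 157 - 16 = 5 \cdot 157 - 16 = 785 - 16 = 769$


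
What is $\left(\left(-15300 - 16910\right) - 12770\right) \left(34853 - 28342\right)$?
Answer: $-292864780$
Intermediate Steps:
$\left(\left(-15300 - 16910\right) - 12770\right) \left(34853 - 28342\right) = \left(-32210 - 12770\right) 6511 = \left(-44980\right) 6511 = -292864780$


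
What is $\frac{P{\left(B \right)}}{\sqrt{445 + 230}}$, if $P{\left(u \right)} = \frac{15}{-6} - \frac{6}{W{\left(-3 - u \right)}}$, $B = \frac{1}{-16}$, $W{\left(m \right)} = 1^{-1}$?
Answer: $- \frac{17 \sqrt{3}}{90} \approx -0.32717$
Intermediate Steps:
$W{\left(m \right)} = 1$
$B = - \frac{1}{16} \approx -0.0625$
$P{\left(u \right)} = - \frac{17}{2}$ ($P{\left(u \right)} = \frac{15}{-6} - \frac{6}{1} = 15 \left(- \frac{1}{6}\right) - 6 = - \frac{5}{2} - 6 = - \frac{17}{2}$)
$\frac{P{\left(B \right)}}{\sqrt{445 + 230}} = - \frac{17}{2 \sqrt{445 + 230}} = - \frac{17}{2 \sqrt{675}} = - \frac{17}{2 \cdot 15 \sqrt{3}} = - \frac{17 \frac{\sqrt{3}}{45}}{2} = - \frac{17 \sqrt{3}}{90}$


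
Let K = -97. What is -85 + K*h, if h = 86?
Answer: -8427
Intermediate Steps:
-85 + K*h = -85 - 97*86 = -85 - 8342 = -8427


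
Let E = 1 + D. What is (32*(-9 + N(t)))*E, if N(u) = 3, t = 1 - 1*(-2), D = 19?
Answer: -3840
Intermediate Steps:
t = 3 (t = 1 + 2 = 3)
E = 20 (E = 1 + 19 = 20)
(32*(-9 + N(t)))*E = (32*(-9 + 3))*20 = (32*(-6))*20 = -192*20 = -3840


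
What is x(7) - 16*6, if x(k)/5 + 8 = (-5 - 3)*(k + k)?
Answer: -696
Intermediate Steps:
x(k) = -40 - 80*k (x(k) = -40 + 5*((-5 - 3)*(k + k)) = -40 + 5*(-16*k) = -40 - 80*k)
x(7) - 16*6 = (-40 - 80*7) - 16*6 = (-40 - 560) - 96 = -600 - 96 = -696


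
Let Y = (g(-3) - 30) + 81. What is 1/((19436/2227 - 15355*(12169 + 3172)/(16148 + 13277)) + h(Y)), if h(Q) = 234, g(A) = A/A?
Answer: -13105895/101737733607 ≈ -0.00012882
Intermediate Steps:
g(A) = 1
Y = 52 (Y = (1 - 30) + 81 = -29 + 81 = 52)
1/((19436/2227 - 15355*(12169 + 3172)/(16148 + 13277)) + h(Y)) = 1/((19436/2227 - 15355*(12169 + 3172)/(16148 + 13277)) + 234) = 1/((19436*(1/2227) - 15355/(29425/15341)) + 234) = 1/((19436/2227 - 15355/(29425*(1/15341))) + 234) = 1/((19436/2227 - 15355/29425/15341) + 234) = 1/((19436/2227 - 15355*15341/29425) + 234) = 1/((19436/2227 - 47112211/5885) + 234) = 1/(-104804513037/13105895 + 234) = 1/(-101737733607/13105895) = -13105895/101737733607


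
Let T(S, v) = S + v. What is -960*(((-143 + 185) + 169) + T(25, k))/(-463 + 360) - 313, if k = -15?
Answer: 179921/103 ≈ 1746.8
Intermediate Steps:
-960*(((-143 + 185) + 169) + T(25, k))/(-463 + 360) - 313 = -960*(((-143 + 185) + 169) + (25 - 15))/(-463 + 360) - 313 = -960*((42 + 169) + 10)/(-103) - 313 = -960*(211 + 10)*(-1)/103 - 313 = -212160*(-1)/103 - 313 = -960*(-221/103) - 313 = 212160/103 - 313 = 179921/103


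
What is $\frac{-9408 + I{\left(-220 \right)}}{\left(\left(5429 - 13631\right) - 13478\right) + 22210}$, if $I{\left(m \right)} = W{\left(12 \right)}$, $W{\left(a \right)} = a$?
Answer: $- \frac{4698}{265} \approx -17.728$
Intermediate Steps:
$I{\left(m \right)} = 12$
$\frac{-9408 + I{\left(-220 \right)}}{\left(\left(5429 - 13631\right) - 13478\right) + 22210} = \frac{-9408 + 12}{\left(\left(5429 - 13631\right) - 13478\right) + 22210} = - \frac{9396}{\left(-8202 - 13478\right) + 22210} = - \frac{9396}{-21680 + 22210} = - \frac{9396}{530} = \left(-9396\right) \frac{1}{530} = - \frac{4698}{265}$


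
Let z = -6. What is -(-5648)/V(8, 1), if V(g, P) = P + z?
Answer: -5648/5 ≈ -1129.6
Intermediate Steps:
V(g, P) = -6 + P (V(g, P) = P - 6 = -6 + P)
-(-5648)/V(8, 1) = -(-5648)/(-6 + 1) = -(-5648)/(-5) = -(-5648)*(-1)/5 = -1412*⅘ = -5648/5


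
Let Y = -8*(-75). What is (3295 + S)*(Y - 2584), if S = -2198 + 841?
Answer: -3844992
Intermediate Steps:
Y = 600
S = -1357
(3295 + S)*(Y - 2584) = (3295 - 1357)*(600 - 2584) = 1938*(-1984) = -3844992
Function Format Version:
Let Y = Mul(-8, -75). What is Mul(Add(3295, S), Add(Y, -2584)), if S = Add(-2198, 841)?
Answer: -3844992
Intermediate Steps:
Y = 600
S = -1357
Mul(Add(3295, S), Add(Y, -2584)) = Mul(Add(3295, -1357), Add(600, -2584)) = Mul(1938, -1984) = -3844992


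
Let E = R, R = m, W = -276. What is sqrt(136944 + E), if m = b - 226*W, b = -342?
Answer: sqrt(198978) ≈ 446.07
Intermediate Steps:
m = 62034 (m = -342 - 226*(-276) = -342 + 62376 = 62034)
R = 62034
E = 62034
sqrt(136944 + E) = sqrt(136944 + 62034) = sqrt(198978)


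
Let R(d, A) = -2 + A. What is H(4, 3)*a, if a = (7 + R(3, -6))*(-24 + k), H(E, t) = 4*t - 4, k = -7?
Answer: 248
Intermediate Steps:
H(E, t) = -4 + 4*t
a = 31 (a = (7 + (-2 - 6))*(-24 - 7) = (7 - 8)*(-31) = -1*(-31) = 31)
H(4, 3)*a = (-4 + 4*3)*31 = (-4 + 12)*31 = 8*31 = 248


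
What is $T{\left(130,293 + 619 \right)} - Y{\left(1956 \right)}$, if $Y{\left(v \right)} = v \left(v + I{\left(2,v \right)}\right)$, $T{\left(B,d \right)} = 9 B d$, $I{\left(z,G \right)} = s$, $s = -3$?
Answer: $-2753028$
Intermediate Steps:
$I{\left(z,G \right)} = -3$
$T{\left(B,d \right)} = 9 B d$
$Y{\left(v \right)} = v \left(-3 + v\right)$ ($Y{\left(v \right)} = v \left(v - 3\right) = v \left(-3 + v\right)$)
$T{\left(130,293 + 619 \right)} - Y{\left(1956 \right)} = 9 \cdot 130 \left(293 + 619\right) - 1956 \left(-3 + 1956\right) = 9 \cdot 130 \cdot 912 - 1956 \cdot 1953 = 1067040 - 3820068 = -2753028$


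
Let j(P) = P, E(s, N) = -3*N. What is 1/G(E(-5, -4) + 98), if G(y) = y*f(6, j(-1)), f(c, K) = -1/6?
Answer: -3/55 ≈ -0.054545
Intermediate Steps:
f(c, K) = -1/6 (f(c, K) = -1*1/6 = -1/6)
G(y) = -y/6 (G(y) = y*(-1/6) = -y/6)
1/G(E(-5, -4) + 98) = 1/(-(-3*(-4) + 98)/6) = 1/(-(12 + 98)/6) = 1/(-1/6*110) = 1/(-55/3) = -3/55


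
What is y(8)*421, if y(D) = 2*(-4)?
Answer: -3368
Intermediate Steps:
y(D) = -8
y(8)*421 = -8*421 = -3368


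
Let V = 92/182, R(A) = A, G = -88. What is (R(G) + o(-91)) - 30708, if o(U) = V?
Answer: -2802390/91 ≈ -30796.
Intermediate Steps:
V = 46/91 (V = 92*(1/182) = 46/91 ≈ 0.50549)
o(U) = 46/91
(R(G) + o(-91)) - 30708 = (-88 + 46/91) - 30708 = -7962/91 - 30708 = -2802390/91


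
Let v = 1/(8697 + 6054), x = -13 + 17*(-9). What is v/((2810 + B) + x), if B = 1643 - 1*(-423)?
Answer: 1/69477210 ≈ 1.4393e-8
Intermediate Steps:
x = -166 (x = -13 - 153 = -166)
B = 2066 (B = 1643 + 423 = 2066)
v = 1/14751 ≈ 6.7792e-5
v/((2810 + B) + x) = 1/(14751*((2810 + 2066) - 166)) = 1/(14751*(4876 - 166)) = (1/14751)/4710 = (1/14751)*(1/4710) = 1/69477210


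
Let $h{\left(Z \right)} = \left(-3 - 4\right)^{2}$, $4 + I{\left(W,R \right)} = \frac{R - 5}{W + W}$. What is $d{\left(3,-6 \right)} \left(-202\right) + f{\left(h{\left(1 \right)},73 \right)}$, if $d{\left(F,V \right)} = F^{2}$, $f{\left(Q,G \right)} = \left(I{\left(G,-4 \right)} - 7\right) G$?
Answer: $- \frac{5251}{2} \approx -2625.5$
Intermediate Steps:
$I{\left(W,R \right)} = -4 + \frac{-5 + R}{2 W}$ ($I{\left(W,R \right)} = -4 + \frac{R - 5}{W + W} = -4 + \frac{-5 + R}{2 W}$)
$h{\left(Z \right)} = 49$ ($h{\left(Z \right)} = \left(-7\right)^{2} = 49$)
$f{\left(Q,G \right)} = G \left(-7 + \frac{-9 - 8 G}{2 G}\right)$ ($f{\left(Q,G \right)} = \left(\frac{-5 - 4 - 8 G}{2 G} - 7\right) G = \left(\frac{-9 - 8 G}{2 G} - 7\right) G = \left(-7 + \frac{-9 - 8 G}{2 G}\right) G = G \left(-7 + \frac{-9 - 8 G}{2 G}\right)$)
$d{\left(3,-6 \right)} \left(-202\right) + f{\left(h{\left(1 \right)},73 \right)} = 3^{2} \left(-202\right) - \frac{1615}{2} = 9 \left(-202\right) - \frac{1615}{2} = -1818 - \frac{1615}{2} = - \frac{5251}{2}$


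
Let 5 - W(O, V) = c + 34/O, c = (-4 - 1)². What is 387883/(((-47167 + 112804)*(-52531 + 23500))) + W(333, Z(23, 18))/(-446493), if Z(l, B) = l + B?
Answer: -1663548774067/10493149069269009 ≈ -0.00015854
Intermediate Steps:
c = 25 (c = (-5)² = 25)
Z(l, B) = B + l
W(O, V) = -20 - 34/O (W(O, V) = 5 - (25 + 34/O) = 5 + (-25 - 34/O) = -20 - 34/O)
387883/(((-47167 + 112804)*(-52531 + 23500))) + W(333, Z(23, 18))/(-446493) = 387883/(((-47167 + 112804)*(-52531 + 23500))) + (-20 - 34/333)/(-446493) = 387883/((65637*(-29031))) + (-20 - 34*1/333)*(-1/446493) = 387883/(-1905507747) + (-20 - 34/333)*(-1/446493) = 387883*(-1/1905507747) - 6694/333*(-1/446493) = -387883/1905507747 + 6694/148682169 = -1663548774067/10493149069269009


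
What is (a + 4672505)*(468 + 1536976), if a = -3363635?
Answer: 2012314328280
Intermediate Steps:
(a + 4672505)*(468 + 1536976) = (-3363635 + 4672505)*(468 + 1536976) = 1308870*1537444 = 2012314328280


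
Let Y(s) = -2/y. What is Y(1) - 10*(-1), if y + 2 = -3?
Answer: 52/5 ≈ 10.400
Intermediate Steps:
y = -5 (y = -2 - 3 = -5)
Y(s) = ⅖ (Y(s) = -2/(-5) = -2*(-⅕) = ⅖)
Y(1) - 10*(-1) = ⅖ - 10*(-1) = ⅖ + 10 = 52/5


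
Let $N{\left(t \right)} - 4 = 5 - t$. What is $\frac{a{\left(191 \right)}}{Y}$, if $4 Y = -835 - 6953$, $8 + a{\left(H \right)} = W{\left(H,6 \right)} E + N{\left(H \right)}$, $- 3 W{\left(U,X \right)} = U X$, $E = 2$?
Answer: $\frac{318}{649} \approx 0.48998$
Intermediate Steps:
$N{\left(t \right)} = 9 - t$ ($N{\left(t \right)} = 4 - \left(-5 + t\right) = 9 - t$)
$W{\left(U,X \right)} = - \frac{U X}{3}$
$a{\left(H \right)} = 1 - 5 H$ ($a{\left(H \right)} = -8 - \left(-9 + H - \left(- \frac{1}{3}\right) H 6 \cdot 2\right) = -8 - \left(-9 + H - - 2 H 2\right) = -8 - \left(-9 + 5 H\right) = 1 - 5 H$)
$Y = -1947$ ($Y = \frac{-835 - 6953}{4} = \frac{1}{4} \left(-7788\right) = -1947$)
$\frac{a{\left(191 \right)}}{Y} = \frac{1 - 955}{-1947} = \left(1 - 955\right) \left(- \frac{1}{1947}\right) = \left(-954\right) \left(- \frac{1}{1947}\right) = \frac{318}{649}$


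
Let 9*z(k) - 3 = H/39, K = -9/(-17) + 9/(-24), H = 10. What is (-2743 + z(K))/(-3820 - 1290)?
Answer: 481333/896805 ≈ 0.53672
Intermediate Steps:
K = 21/136 (K = -9*(-1/17) + 9*(-1/24) = 9/17 - 3/8 = 21/136 ≈ 0.15441)
z(k) = 127/351 (z(k) = 1/3 + (10/39)/9 = 1/3 + (10*(1/39))/9 = 1/3 + (1/9)*(10/39) = 1/3 + 10/351 = 127/351)
(-2743 + z(K))/(-3820 - 1290) = (-2743 + 127/351)/(-3820 - 1290) = -962666/351/(-5110) = -962666/351*(-1/5110) = 481333/896805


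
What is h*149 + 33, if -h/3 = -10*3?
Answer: 13443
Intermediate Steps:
h = 90 (h = -(-30)*3 = -3*(-30) = 90)
h*149 + 33 = 90*149 + 33 = 13410 + 33 = 13443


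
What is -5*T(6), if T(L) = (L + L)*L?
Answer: -360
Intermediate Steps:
T(L) = 2*L**2 (T(L) = (2*L)*L = 2*L**2)
-5*T(6) = -10*6**2 = -10*36 = -5*72 = -360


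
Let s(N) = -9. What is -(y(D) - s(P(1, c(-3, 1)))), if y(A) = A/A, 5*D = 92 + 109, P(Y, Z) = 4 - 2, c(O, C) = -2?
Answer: -10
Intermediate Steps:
P(Y, Z) = 2
D = 201/5 (D = (92 + 109)/5 = (⅕)*201 = 201/5 ≈ 40.200)
y(A) = 1
-(y(D) - s(P(1, c(-3, 1)))) = -(1 - 1*(-9)) = -(1 + 9) = -1*10 = -10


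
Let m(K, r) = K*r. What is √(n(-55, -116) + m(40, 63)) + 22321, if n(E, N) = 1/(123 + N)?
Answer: 22321 + √123487/7 ≈ 22371.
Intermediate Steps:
√(n(-55, -116) + m(40, 63)) + 22321 = √(1/(123 - 116) + 40*63) + 22321 = √(1/7 + 2520) + 22321 = √(⅐ + 2520) + 22321 = √(17641/7) + 22321 = √123487/7 + 22321 = 22321 + √123487/7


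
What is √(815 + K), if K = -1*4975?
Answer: 8*I*√65 ≈ 64.498*I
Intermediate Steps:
K = -4975
√(815 + K) = √(815 - 4975) = √(-4160) = 8*I*√65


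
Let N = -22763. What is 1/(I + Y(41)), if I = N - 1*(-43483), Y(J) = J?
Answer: 1/20761 ≈ 4.8167e-5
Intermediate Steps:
I = 20720 (I = -22763 - 1*(-43483) = -22763 + 43483 = 20720)
1/(I + Y(41)) = 1/(20720 + 41) = 1/20761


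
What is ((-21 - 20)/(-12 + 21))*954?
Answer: -4346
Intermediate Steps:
((-21 - 20)/(-12 + 21))*954 = -41/9*954 = -4346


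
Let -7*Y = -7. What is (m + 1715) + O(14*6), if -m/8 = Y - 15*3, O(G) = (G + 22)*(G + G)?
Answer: 19875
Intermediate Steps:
Y = 1 (Y = -⅐*(-7) = 1)
O(G) = 2*G*(22 + G) (O(G) = (22 + G)*(2*G) = 2*G*(22 + G))
m = 352 (m = -8*(1 - 15*3) = -8*(1 - 45) = -8*(-44) = 352)
(m + 1715) + O(14*6) = (352 + 1715) + 2*(14*6)*(22 + 14*6) = 2067 + 2*84*(22 + 84) = 2067 + 2*84*106 = 2067 + 17808 = 19875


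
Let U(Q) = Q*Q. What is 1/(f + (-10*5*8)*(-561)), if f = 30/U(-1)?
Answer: 1/224430 ≈ 4.4557e-6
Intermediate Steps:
U(Q) = Q²
f = 30 (f = 30/((-1)²) = 30/1 = 30*1 = 30)
1/(f + (-10*5*8)*(-561)) = 1/(30 + (-10*5*8)*(-561)) = 1/(30 - 50*8*(-561)) = 1/(30 - 400*(-561)) = 1/(30 + 224400) = 1/224430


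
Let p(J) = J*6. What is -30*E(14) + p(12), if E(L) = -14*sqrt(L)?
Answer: 72 + 420*sqrt(14) ≈ 1643.5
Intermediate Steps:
p(J) = 6*J
-30*E(14) + p(12) = -(-420)*sqrt(14) + 6*12 = 420*sqrt(14) + 72 = 72 + 420*sqrt(14)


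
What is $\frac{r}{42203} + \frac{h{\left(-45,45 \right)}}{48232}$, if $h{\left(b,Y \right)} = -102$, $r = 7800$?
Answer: $\frac{30843}{168812} \approx 0.18271$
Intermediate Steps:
$\frac{r}{42203} + \frac{h{\left(-45,45 \right)}}{48232} = \frac{7800}{42203} - \frac{102}{48232} = 7800 \cdot \frac{1}{42203} - \frac{51}{24116} = \frac{7800}{42203} - \frac{51}{24116} = \frac{30843}{168812}$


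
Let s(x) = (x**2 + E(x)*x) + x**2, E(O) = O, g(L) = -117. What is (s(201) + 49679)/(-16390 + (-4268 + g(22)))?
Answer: -170882/20775 ≈ -8.2254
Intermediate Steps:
s(x) = 3*x**2 (s(x) = (x**2 + x*x) + x**2 = (x**2 + x**2) + x**2 = 2*x**2 + x**2 = 3*x**2)
(s(201) + 49679)/(-16390 + (-4268 + g(22))) = (3*201**2 + 49679)/(-16390 + (-4268 - 117)) = (3*40401 + 49679)/(-16390 - 4385) = (121203 + 49679)/(-20775) = 170882*(-1/20775) = -170882/20775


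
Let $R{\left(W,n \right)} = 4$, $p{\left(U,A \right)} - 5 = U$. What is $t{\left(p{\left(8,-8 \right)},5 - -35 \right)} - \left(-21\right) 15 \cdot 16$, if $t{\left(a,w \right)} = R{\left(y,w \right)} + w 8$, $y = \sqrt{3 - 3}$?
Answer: $5364$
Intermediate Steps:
$y = 0$ ($y = \sqrt{0} = 0$)
$p{\left(U,A \right)} = 5 + U$
$t{\left(a,w \right)} = 4 + 8 w$ ($t{\left(a,w \right)} = 4 + w 8 = 4 + 8 w$)
$t{\left(p{\left(8,-8 \right)},5 - -35 \right)} - \left(-21\right) 15 \cdot 16 = \left(4 + 8 \left(5 - -35\right)\right) - \left(-21\right) 15 \cdot 16 = \left(4 + 8 \left(5 + 35\right)\right) - \left(-315\right) 16 = \left(4 + 8 \cdot 40\right) - -5040 = \left(4 + 320\right) + 5040 = 324 + 5040 = 5364$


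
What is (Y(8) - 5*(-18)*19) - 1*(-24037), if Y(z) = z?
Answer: 25755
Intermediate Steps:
(Y(8) - 5*(-18)*19) - 1*(-24037) = (8 - 5*(-18)*19) - 1*(-24037) = (8 + 90*19) + 24037 = (8 + 1710) + 24037 = 1718 + 24037 = 25755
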